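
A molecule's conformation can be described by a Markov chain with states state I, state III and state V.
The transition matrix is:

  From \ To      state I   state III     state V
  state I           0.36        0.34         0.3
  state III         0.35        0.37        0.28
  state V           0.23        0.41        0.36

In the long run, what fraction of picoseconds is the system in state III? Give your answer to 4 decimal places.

0.3730

Let the stationary distribution be π with π = πP and π_1 + π_2 + π_3 = 1.
π_1 = 0.36·π_1 + 0.35·π_2 + 0.23·π_3
π_2 = 0.34·π_1 + 0.37·π_2 + 0.41·π_3
Solving with the normalization constraint gives π = (0.3158, 0.3730, 0.3112).
So the stationary probability of state III is 0.3730.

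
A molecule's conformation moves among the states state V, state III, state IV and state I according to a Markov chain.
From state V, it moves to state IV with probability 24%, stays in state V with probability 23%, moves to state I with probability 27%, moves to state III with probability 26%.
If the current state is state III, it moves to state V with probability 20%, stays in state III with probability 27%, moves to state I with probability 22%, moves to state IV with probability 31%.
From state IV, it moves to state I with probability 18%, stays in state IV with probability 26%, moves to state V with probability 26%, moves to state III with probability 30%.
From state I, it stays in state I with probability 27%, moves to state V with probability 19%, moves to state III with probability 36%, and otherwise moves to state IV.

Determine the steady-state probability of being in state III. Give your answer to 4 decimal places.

Let the stationary distribution be π with π = πP and π_1 + π_2 + π_3 + π_4 = 1.
π_1 = 0.23·π_1 + 0.2·π_2 + 0.26·π_3 + 0.19·π_4
π_2 = 0.26·π_1 + 0.27·π_2 + 0.3·π_3 + 0.36·π_4
π_3 = 0.24·π_1 + 0.31·π_2 + 0.26·π_3 + 0.18·π_4
Solving with the normalization constraint gives π = (0.2194, 0.2963, 0.2518, 0.2325).
So the stationary probability of state III is 0.2963.

0.2963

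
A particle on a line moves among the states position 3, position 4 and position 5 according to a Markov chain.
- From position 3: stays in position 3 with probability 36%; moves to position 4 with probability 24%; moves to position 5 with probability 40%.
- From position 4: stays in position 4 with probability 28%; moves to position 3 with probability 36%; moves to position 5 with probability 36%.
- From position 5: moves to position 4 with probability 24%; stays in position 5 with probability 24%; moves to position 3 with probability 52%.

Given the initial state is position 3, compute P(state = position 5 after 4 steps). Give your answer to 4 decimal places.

Propagate the distribution vector 4 steps from position 3.
After 0 steps: (1.0000, 0.0000, 0.0000)
After 1 step: (0.3600, 0.2400, 0.4000)
After 2 steps: (0.4240, 0.2496, 0.3264)
After 3 steps: (0.4122, 0.2500, 0.3378)
After 4 steps: (0.4140, 0.2500, 0.3360)
P(in position 5 after 4 steps) = 0.3360

0.3360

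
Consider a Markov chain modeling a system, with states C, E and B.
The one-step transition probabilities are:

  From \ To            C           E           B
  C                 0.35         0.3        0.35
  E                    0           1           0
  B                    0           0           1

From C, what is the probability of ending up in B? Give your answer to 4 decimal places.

0.5385

Let h(s) be the probability of absorption at B starting from transient state s. Then h(B) = 1 and h(E) = 0. By first-step analysis:
h(C) = 0.35·h(C) + 0.3·0 + 0.35·1
Solving: h(C) = 0.5385.
Starting from C, the probability is 0.5385.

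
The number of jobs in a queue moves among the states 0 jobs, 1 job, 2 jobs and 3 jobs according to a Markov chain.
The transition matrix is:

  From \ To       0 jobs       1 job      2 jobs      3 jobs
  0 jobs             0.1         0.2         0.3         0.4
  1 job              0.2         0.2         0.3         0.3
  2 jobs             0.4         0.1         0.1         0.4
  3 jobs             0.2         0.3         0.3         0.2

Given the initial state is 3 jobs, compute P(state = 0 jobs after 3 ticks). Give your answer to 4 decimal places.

Propagate the distribution vector 3 ticks from 3 jobs.
After 0 ticks: (0.0000, 0.0000, 0.0000, 1.0000)
After 1 tick: (0.2000, 0.3000, 0.3000, 0.2000)
After 2 ticks: (0.2400, 0.1900, 0.2400, 0.3300)
After 3 ticks: (0.2240, 0.2090, 0.2520, 0.3150)
P(in 0 jobs after 3 ticks) = 0.2240

0.2240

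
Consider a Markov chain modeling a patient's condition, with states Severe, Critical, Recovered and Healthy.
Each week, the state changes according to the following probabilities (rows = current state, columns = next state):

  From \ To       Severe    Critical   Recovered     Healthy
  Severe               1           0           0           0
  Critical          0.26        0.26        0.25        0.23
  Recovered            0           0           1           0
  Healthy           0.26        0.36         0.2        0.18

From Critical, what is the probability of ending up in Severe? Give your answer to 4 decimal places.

0.5210

Let h(s) be the probability of absorption at Severe starting from transient state s. Then h(Severe) = 1 and h(Recovered) = 0. By first-step analysis:
h(Critical) = 0.26·1 + 0.26·h(Critical) + 0.25·0 + 0.23·h(Healthy)
h(Healthy) = 0.26·1 + 0.36·h(Critical) + 0.2·0 + 0.18·h(Healthy)
Solving: h(Critical) = 0.5210, h(Healthy) = 0.5458.
Starting from Critical, the probability is 0.5210.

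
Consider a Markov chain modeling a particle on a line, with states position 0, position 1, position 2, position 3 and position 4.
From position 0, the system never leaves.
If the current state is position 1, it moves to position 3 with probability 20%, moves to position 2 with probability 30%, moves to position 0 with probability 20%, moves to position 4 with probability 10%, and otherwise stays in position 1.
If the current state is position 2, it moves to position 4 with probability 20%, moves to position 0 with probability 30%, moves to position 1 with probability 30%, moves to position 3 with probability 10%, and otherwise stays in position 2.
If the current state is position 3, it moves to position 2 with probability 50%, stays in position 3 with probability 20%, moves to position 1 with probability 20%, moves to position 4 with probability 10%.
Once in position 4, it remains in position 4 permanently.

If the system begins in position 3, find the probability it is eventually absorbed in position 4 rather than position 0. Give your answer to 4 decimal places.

Let h(s) be the probability of absorption at position 4 starting from transient state s. Then h(position 4) = 1 and h(position 0) = 0. By first-step analysis:
h(position 1) = 0.2·0 + 0.2·h(position 1) + 0.3·h(position 2) + 0.2·h(position 3) + 0.1·1
h(position 2) = 0.3·0 + 0.3·h(position 1) + 0.1·h(position 2) + 0.1·h(position 3) + 0.2·1
h(position 3) = 0.2·h(position 1) + 0.5·h(position 2) + 0.2·h(position 3) + 0.1·1
Solving: h(position 1) = 0.3980, h(position 2) = 0.4082, h(position 3) = 0.4796.
Starting from position 3, the probability is 0.4796.

0.4796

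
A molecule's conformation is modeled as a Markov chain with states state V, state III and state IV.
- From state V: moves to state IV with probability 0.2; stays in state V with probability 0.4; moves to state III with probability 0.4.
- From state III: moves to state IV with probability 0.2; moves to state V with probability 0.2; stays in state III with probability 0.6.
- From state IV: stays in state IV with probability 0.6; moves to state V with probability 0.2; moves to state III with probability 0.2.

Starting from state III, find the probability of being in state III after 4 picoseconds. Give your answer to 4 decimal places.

0.4256

Propagate the distribution vector 4 picoseconds from state III.
After 0 picoseconds: (0.0000, 1.0000, 0.0000)
After 1 picosecond: (0.2000, 0.6000, 0.2000)
After 2 picoseconds: (0.2400, 0.4800, 0.2800)
After 3 picoseconds: (0.2480, 0.4400, 0.3120)
After 4 picoseconds: (0.2496, 0.4256, 0.3248)
P(in state III after 4 picoseconds) = 0.4256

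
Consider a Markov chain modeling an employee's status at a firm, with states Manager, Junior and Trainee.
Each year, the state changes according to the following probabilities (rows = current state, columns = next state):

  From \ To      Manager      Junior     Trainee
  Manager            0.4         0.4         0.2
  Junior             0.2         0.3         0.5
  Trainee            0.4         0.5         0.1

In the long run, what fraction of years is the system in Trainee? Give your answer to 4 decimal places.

Let the stationary distribution be π with π = πP and π_1 + π_2 + π_3 = 1.
π_1 = 0.4·π_1 + 0.2·π_2 + 0.4·π_3
π_2 = 0.4·π_1 + 0.3·π_2 + 0.5·π_3
Solving with the normalization constraint gives π = (0.3220, 0.3898, 0.2881).
So the stationary probability of Trainee is 0.2881.

0.2881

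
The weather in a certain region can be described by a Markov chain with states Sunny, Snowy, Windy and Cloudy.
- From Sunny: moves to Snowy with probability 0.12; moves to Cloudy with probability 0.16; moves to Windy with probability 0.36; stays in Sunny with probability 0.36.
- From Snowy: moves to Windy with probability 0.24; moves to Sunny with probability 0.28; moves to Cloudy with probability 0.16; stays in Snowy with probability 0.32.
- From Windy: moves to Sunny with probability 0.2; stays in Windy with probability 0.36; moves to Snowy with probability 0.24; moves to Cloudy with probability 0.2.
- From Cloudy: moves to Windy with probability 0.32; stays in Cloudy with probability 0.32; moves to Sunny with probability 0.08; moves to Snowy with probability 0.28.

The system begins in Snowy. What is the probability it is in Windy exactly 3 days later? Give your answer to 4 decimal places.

Propagate the distribution vector 3 days from Snowy.
After 0 days: (0.0000, 1.0000, 0.0000, 0.0000)
After 1 day: (0.2800, 0.3200, 0.2400, 0.1600)
After 2 days: (0.2512, 0.2384, 0.3152, 0.1952)
After 3 days: (0.2358, 0.2367, 0.3236, 0.2038)
P(in Windy after 3 days) = 0.3236

0.3236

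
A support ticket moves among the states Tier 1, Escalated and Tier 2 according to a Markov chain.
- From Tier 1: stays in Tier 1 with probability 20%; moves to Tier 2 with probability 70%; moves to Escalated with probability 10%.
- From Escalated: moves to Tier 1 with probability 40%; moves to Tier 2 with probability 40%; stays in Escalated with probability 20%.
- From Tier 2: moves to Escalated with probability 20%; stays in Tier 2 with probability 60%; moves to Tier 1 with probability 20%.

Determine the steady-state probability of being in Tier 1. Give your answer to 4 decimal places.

0.2353

Let the stationary distribution be π with π = πP and π_1 + π_2 + π_3 = 1.
π_1 = 0.2·π_1 + 0.4·π_2 + 0.2·π_3
π_2 = 0.1·π_1 + 0.2·π_2 + 0.2·π_3
Solving with the normalization constraint gives π = (0.2353, 0.1765, 0.5882).
So the stationary probability of Tier 1 is 0.2353.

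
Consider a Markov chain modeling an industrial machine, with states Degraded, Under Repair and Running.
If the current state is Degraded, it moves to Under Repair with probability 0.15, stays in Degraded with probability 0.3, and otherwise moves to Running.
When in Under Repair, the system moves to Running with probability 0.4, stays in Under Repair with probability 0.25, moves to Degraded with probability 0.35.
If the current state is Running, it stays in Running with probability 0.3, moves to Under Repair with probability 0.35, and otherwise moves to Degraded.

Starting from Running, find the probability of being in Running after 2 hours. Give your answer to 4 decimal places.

0.4225

Sum over the intermediate state after 1 hour:
P = P(Running→Degraded)·P(Degraded→Running) + P(Running→Under Repair)·P(Under Repair→Running) + P(Running→Running)·P(Running→Running)
  = 0.35×0.55 + 0.35×0.4 + 0.3×0.3
  = 0.1925 + 0.1400 + 0.0900 = 0.4225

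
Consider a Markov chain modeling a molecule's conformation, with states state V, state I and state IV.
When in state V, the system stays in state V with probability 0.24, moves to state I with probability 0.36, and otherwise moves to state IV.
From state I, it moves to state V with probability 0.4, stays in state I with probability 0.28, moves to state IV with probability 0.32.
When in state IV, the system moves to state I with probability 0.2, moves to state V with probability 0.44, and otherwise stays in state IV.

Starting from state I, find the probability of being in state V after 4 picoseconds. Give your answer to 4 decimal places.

0.3571

Propagate the distribution vector 4 picoseconds from state I.
After 0 picoseconds: (0.0000, 1.0000, 0.0000)
After 1 picosecond: (0.4000, 0.2800, 0.3200)
After 2 picoseconds: (0.3488, 0.2864, 0.3648)
After 3 picoseconds: (0.3588, 0.2787, 0.3625)
After 4 picoseconds: (0.3571, 0.2797, 0.3632)
P(in state V after 4 picoseconds) = 0.3571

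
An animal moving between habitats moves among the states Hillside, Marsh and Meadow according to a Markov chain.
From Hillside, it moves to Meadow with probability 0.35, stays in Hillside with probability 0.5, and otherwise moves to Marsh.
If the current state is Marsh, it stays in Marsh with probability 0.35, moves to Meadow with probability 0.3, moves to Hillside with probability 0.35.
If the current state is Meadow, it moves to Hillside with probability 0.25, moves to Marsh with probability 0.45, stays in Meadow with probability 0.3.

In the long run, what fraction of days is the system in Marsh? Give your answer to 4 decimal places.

Let the stationary distribution be π with π = πP and π_1 + π_2 + π_3 = 1.
π_1 = 0.5·π_1 + 0.35·π_2 + 0.25·π_3
π_2 = 0.15·π_1 + 0.35·π_2 + 0.45·π_3
Solving with the normalization constraint gives π = (0.3743, 0.3070, 0.3187).
So the stationary probability of Marsh is 0.3070.

0.3070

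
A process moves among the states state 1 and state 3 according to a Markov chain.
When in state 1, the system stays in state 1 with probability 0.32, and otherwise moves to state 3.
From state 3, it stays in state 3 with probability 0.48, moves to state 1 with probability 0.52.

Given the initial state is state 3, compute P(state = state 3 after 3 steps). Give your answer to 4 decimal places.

Propagate the distribution vector 3 steps from state 3.
After 0 steps: (0.0000, 1.0000)
After 1 step: (0.5200, 0.4800)
After 2 steps: (0.4160, 0.5840)
After 3 steps: (0.4368, 0.5632)
P(in state 3 after 3 steps) = 0.5632

0.5632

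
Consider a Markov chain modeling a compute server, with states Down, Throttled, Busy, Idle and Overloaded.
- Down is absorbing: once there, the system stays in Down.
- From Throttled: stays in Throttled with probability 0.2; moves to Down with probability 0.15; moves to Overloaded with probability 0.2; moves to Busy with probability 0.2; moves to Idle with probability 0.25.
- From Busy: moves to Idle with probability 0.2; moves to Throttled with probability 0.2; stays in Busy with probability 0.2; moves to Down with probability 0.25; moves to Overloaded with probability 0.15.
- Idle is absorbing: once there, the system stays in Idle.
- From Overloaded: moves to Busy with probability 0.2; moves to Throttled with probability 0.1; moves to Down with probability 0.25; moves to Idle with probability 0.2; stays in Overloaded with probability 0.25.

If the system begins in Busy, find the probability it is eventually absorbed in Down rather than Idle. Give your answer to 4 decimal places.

Let h(s) be the probability of absorption at Down starting from transient state s. Then h(Down) = 1 and h(Idle) = 0. By first-step analysis:
h(Throttled) = 0.15·1 + 0.2·h(Throttled) + 0.2·h(Busy) + 0.25·0 + 0.2·h(Overloaded)
h(Busy) = 0.25·1 + 0.2·h(Throttled) + 0.2·h(Busy) + 0.2·0 + 0.15·h(Overloaded)
h(Overloaded) = 0.25·1 + 0.1·h(Throttled) + 0.2·h(Busy) + 0.2·0 + 0.25·h(Overloaded)
Solving: h(Throttled) = 0.4524, h(Busy) = 0.5257, h(Overloaded) = 0.5338.
Starting from Busy, the probability is 0.5257.

0.5257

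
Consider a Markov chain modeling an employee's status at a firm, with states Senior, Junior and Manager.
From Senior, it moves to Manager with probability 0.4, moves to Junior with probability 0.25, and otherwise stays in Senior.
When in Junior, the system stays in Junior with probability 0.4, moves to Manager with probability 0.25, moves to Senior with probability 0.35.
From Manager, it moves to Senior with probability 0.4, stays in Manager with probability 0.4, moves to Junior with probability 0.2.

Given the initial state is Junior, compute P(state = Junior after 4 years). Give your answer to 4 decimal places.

Propagate the distribution vector 4 years from Junior.
After 0 years: (0.0000, 1.0000, 0.0000)
After 1 year: (0.3500, 0.4000, 0.2500)
After 2 years: (0.3625, 0.2975, 0.3400)
After 3 years: (0.3670, 0.2776, 0.3554)
After 4 years: (0.3678, 0.2739, 0.3584)
P(in Junior after 4 years) = 0.2739

0.2739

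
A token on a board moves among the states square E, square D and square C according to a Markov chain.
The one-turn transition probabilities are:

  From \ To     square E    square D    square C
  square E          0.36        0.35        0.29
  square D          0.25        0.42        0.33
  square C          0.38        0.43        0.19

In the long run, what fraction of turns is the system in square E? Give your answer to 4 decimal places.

Let the stationary distribution be π with π = πP and π_1 + π_2 + π_3 = 1.
π_1 = 0.36·π_1 + 0.25·π_2 + 0.38·π_3
π_2 = 0.35·π_1 + 0.42·π_2 + 0.43·π_3
Solving with the normalization constraint gives π = (0.3215, 0.4003, 0.2782).
So the stationary probability of square E is 0.3215.

0.3215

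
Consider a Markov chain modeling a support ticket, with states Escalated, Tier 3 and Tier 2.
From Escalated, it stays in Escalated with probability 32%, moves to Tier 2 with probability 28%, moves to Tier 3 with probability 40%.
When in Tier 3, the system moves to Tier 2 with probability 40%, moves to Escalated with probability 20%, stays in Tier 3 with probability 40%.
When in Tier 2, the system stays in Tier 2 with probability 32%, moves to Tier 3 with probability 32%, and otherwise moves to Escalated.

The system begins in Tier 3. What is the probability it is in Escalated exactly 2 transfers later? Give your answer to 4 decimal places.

0.2880

Sum over the intermediate state after 1 transfer:
P = P(Tier 3→Escalated)·P(Escalated→Escalated) + P(Tier 3→Tier 3)·P(Tier 3→Escalated) + P(Tier 3→Tier 2)·P(Tier 2→Escalated)
  = 0.2×0.32 + 0.4×0.2 + 0.4×0.36
  = 0.0640 + 0.0800 + 0.1440 = 0.2880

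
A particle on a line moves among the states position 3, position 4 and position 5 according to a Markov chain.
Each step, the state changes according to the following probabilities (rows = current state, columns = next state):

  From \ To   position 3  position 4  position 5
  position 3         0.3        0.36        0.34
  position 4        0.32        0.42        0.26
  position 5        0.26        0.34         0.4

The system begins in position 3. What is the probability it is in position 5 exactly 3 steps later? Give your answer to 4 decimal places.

0.3299

Propagate the distribution vector 3 steps from position 3.
After 0 steps: (1.0000, 0.0000, 0.0000)
After 1 step: (0.3000, 0.3600, 0.3400)
After 2 steps: (0.2936, 0.3748, 0.3316)
After 3 steps: (0.2942, 0.3759, 0.3299)
P(in position 5 after 3 steps) = 0.3299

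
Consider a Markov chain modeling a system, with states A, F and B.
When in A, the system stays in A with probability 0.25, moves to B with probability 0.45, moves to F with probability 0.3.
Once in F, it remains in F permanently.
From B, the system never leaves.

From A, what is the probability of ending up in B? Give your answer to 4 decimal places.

0.6000

Let h(s) be the probability of absorption at B starting from transient state s. Then h(B) = 1 and h(F) = 0. By first-step analysis:
h(A) = 0.25·h(A) + 0.3·0 + 0.45·1
Solving: h(A) = 0.6000.
Starting from A, the probability is 0.6000.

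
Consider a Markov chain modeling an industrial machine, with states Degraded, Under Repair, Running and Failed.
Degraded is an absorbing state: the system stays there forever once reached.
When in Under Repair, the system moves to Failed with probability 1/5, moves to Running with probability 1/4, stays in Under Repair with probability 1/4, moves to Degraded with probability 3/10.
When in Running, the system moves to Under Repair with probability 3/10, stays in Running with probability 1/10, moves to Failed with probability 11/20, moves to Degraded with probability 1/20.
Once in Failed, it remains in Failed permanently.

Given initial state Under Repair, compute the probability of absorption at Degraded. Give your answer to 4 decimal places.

0.4708

Let h(s) be the probability of absorption at Degraded starting from transient state s. Then h(Degraded) = 1 and h(Failed) = 0. By first-step analysis:
h(Under Repair) = 0.3·1 + 0.25·h(Under Repair) + 0.25·h(Running) + 0.2·0
h(Running) = 0.05·1 + 0.3·h(Under Repair) + 0.1·h(Running) + 0.55·0
Solving: h(Under Repair) = 0.4708, h(Running) = 0.2125.
Starting from Under Repair, the probability is 0.4708.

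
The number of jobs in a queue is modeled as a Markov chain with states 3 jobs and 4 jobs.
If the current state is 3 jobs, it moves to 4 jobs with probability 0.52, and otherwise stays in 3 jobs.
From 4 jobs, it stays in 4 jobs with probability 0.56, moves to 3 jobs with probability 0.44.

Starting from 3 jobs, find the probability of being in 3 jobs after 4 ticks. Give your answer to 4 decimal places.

0.4583

Propagate the distribution vector 4 ticks from 3 jobs.
After 0 ticks: (1.0000, 0.0000)
After 1 tick: (0.4800, 0.5200)
After 2 ticks: (0.4592, 0.5408)
After 3 ticks: (0.4584, 0.5416)
After 4 ticks: (0.4583, 0.5417)
P(in 3 jobs after 4 ticks) = 0.4583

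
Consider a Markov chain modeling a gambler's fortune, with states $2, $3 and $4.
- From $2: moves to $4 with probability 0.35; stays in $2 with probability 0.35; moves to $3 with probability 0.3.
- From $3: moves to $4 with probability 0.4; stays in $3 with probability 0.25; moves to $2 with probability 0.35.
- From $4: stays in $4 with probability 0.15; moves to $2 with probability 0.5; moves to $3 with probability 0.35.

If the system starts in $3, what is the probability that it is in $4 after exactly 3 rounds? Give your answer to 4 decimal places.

Propagate the distribution vector 3 rounds from $3.
After 0 rounds: (0.0000, 1.0000, 0.0000)
After 1 round: (0.3500, 0.2500, 0.4000)
After 2 rounds: (0.4100, 0.3075, 0.2825)
After 3 rounds: (0.3924, 0.2988, 0.3089)
P(in $4 after 3 rounds) = 0.3089

0.3089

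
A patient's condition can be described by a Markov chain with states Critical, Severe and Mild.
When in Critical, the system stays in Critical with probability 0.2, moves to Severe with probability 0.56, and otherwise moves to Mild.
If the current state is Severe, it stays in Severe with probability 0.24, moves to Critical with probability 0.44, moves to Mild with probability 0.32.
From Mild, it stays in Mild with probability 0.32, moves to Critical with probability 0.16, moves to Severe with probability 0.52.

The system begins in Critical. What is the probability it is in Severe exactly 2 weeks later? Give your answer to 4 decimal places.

Sum over the intermediate state after 1 week:
P = P(Critical→Critical)·P(Critical→Severe) + P(Critical→Severe)·P(Severe→Severe) + P(Critical→Mild)·P(Mild→Severe)
  = 0.2×0.56 + 0.56×0.24 + 0.24×0.52
  = 0.1120 + 0.1344 + 0.1248 = 0.3712

0.3712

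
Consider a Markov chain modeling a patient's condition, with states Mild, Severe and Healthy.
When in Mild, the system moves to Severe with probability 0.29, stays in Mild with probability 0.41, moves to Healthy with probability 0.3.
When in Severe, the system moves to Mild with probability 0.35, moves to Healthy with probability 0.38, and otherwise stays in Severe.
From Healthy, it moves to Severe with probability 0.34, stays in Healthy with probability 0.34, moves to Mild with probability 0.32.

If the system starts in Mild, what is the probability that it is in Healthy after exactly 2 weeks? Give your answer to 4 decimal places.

Sum over the intermediate state after 1 week:
P = P(Mild→Mild)·P(Mild→Healthy) + P(Mild→Severe)·P(Severe→Healthy) + P(Mild→Healthy)·P(Healthy→Healthy)
  = 0.41×0.3 + 0.29×0.38 + 0.3×0.34
  = 0.1230 + 0.1102 + 0.1020 = 0.3352

0.3352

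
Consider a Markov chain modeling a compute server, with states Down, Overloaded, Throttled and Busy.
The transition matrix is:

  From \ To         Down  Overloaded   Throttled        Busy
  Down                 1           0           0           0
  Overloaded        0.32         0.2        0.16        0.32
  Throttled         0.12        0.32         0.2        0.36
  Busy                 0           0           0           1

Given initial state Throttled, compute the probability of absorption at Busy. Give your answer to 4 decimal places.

Let h(s) be the probability of absorption at Busy starting from transient state s. Then h(Busy) = 1 and h(Down) = 0. By first-step analysis:
h(Overloaded) = 0.32·0 + 0.2·h(Overloaded) + 0.16·h(Throttled) + 0.32·1
h(Throttled) = 0.12·0 + 0.32·h(Overloaded) + 0.2·h(Throttled) + 0.36·1
Solving: h(Overloaded) = 0.5326, h(Throttled) = 0.6630.
Starting from Throttled, the probability is 0.6630.

0.6630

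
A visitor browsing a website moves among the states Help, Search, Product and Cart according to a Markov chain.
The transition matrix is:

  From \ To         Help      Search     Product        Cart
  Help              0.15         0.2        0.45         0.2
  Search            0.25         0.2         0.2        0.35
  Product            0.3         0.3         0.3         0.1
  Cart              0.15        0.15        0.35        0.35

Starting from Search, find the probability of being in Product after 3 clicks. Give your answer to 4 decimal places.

0.3229

Propagate the distribution vector 3 clicks from Search.
After 0 clicks: (0.0000, 1.0000, 0.0000, 0.0000)
After 1 click: (0.2500, 0.2000, 0.2000, 0.3500)
After 2 clicks: (0.2000, 0.2025, 0.3350, 0.2625)
After 3 clicks: (0.2205, 0.2204, 0.3229, 0.2363)
P(in Product after 3 clicks) = 0.3229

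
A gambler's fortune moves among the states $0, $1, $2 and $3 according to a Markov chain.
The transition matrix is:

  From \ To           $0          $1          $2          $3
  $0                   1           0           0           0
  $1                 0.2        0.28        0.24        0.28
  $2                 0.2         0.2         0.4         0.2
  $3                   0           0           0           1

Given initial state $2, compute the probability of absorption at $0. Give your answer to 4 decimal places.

Let h(s) be the probability of absorption at $0 starting from transient state s. Then h($0) = 1 and h($3) = 0. By first-step analysis:
h($1) = 0.2·1 + 0.28·h($1) + 0.24·h($2) + 0.28·0
h($2) = 0.2·1 + 0.2·h($1) + 0.4·h($2) + 0.2·0
Solving: h($1) = 0.4375, h($2) = 0.4792.
Starting from $2, the probability is 0.4792.

0.4792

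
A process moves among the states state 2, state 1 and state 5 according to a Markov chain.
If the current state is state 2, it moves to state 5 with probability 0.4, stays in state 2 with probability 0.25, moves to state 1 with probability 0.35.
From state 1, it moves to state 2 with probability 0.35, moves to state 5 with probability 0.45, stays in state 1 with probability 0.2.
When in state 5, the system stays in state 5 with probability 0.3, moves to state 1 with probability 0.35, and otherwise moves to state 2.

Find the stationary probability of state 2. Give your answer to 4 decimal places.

0.3182

Let the stationary distribution be π with π = πP and π_1 + π_2 + π_3 = 1.
π_1 = 0.25·π_1 + 0.35·π_2 + 0.35·π_3
π_2 = 0.35·π_1 + 0.2·π_2 + 0.35·π_3
Solving with the normalization constraint gives π = (0.3182, 0.3043, 0.3775).
So the stationary probability of state 2 is 0.3182.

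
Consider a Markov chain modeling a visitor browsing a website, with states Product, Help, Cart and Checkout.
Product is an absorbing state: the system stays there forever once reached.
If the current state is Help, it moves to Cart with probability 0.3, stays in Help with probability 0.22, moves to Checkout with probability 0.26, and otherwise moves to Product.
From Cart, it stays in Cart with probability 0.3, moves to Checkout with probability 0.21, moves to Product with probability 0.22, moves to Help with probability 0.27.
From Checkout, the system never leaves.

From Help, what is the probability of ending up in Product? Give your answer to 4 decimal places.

0.4731

Let h(s) be the probability of absorption at Product starting from transient state s. Then h(Product) = 1 and h(Checkout) = 0. By first-step analysis:
h(Help) = 0.22·1 + 0.22·h(Help) + 0.3·h(Cart) + 0.26·0
h(Cart) = 0.22·1 + 0.27·h(Help) + 0.3·h(Cart) + 0.21·0
Solving: h(Help) = 0.4731, h(Cart) = 0.4968.
Starting from Help, the probability is 0.4731.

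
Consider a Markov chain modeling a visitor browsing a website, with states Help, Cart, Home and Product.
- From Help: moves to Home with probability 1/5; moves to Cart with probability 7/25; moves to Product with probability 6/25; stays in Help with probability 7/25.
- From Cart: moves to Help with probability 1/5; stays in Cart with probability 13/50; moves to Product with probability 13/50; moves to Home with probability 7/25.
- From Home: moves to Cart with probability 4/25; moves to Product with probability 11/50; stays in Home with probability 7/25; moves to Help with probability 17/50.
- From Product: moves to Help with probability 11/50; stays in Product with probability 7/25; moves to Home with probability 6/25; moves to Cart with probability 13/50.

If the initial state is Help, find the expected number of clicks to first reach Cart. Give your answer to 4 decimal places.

Let t(s) be the expected number of clicks to first reach Cart from state s, with t(Cart) = 0. Conditioning on the first click:
t(Help) = 1 + 0.28·t(Help) + 0.2·t(Home) + 0.24·t(Product)
t(Home) = 1 + 0.34·t(Help) + 0.28·t(Home) + 0.22·t(Product)
t(Product) = 1 + 0.22·t(Help) + 0.24·t(Home) + 0.28·t(Product)
Solving: t(Help) = 4.0367, t(Home) = 4.5609, t(Product) = 4.1426.
Expected clicks from Help to Cart: 4.0367.

4.0367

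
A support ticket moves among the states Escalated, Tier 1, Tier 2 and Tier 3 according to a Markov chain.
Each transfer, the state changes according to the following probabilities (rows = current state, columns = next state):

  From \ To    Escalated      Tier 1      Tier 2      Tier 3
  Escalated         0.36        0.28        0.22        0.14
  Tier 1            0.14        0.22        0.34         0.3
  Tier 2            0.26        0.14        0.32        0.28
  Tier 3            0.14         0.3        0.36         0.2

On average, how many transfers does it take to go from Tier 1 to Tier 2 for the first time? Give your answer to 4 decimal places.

Let t(s) be the expected number of transfers to first reach Tier 2 from state s, with t(Tier 2) = 0. Conditioning on the first transfer:
t(Escalated) = 1 + 0.36·t(Escalated) + 0.28·t(Tier 1) + 0.14·t(Tier 3)
t(Tier 1) = 1 + 0.14·t(Escalated) + 0.22·t(Tier 1) + 0.3·t(Tier 3)
t(Tier 3) = 1 + 0.14·t(Escalated) + 0.3·t(Tier 1) + 0.2·t(Tier 3)
Solving: t(Escalated) = 3.5795, t(Tier 1) = 3.0922, t(Tier 3) = 3.0360.
Expected transfers from Tier 1 to Tier 2: 3.0922.

3.0922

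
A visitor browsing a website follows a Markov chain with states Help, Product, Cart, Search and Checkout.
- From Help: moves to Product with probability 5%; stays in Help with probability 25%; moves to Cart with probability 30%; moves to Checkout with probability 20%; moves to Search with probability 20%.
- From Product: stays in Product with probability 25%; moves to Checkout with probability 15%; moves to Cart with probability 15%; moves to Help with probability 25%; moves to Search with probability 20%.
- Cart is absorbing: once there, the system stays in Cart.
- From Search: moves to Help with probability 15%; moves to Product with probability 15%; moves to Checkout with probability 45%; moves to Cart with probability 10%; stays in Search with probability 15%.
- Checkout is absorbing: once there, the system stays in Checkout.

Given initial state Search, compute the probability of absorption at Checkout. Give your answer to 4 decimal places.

0.7146

Let h(s) be the probability of absorption at Checkout starting from transient state s. Then h(Checkout) = 1 and h(Cart) = 0. By first-step analysis:
h(Help) = 0.25·h(Help) + 0.05·h(Product) + 0.3·0 + 0.2·h(Search) + 0.2·1
h(Product) = 0.25·h(Help) + 0.25·h(Product) + 0.15·0 + 0.2·h(Search) + 0.15·1
h(Search) = 0.15·h(Help) + 0.15·h(Product) + 0.1·0 + 0.15·h(Search) + 0.45·1
Solving: h(Help) = 0.4943, h(Product) = 0.5553, h(Search) = 0.7146.
Starting from Search, the probability is 0.7146.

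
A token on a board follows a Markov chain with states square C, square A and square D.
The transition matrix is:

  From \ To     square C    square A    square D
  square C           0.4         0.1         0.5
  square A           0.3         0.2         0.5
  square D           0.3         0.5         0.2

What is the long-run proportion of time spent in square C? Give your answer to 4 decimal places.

Let the stationary distribution be π with π = πP and π_1 + π_2 + π_3 = 1.
π_1 = 0.4·π_1 + 0.3·π_2 + 0.3·π_3
π_2 = 0.1·π_1 + 0.2·π_2 + 0.5·π_3
Solving with the normalization constraint gives π = (0.3333, 0.2821, 0.3846).
So the stationary probability of square C is 0.3333.

0.3333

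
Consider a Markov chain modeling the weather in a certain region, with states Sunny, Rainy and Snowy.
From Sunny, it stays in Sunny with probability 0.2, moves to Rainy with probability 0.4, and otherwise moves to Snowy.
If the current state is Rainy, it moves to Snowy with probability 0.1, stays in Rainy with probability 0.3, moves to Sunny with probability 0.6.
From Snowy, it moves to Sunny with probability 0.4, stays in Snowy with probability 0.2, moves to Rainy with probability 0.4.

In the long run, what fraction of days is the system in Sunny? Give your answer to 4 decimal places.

0.3939

Let the stationary distribution be π with π = πP and π_1 + π_2 + π_3 = 1.
π_1 = 0.2·π_1 + 0.6·π_2 + 0.4·π_3
π_2 = 0.4·π_1 + 0.3·π_2 + 0.4·π_3
Solving with the normalization constraint gives π = (0.3939, 0.3636, 0.2424).
So the stationary probability of Sunny is 0.3939.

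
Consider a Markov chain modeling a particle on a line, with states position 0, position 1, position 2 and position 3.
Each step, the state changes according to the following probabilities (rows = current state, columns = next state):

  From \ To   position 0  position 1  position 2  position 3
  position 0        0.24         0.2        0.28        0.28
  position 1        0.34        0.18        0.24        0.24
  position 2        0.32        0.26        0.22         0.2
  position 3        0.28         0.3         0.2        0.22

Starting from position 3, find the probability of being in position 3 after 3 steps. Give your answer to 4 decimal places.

Propagate the distribution vector 3 steps from position 3.
After 0 steps: (0.0000, 0.0000, 0.0000, 1.0000)
After 1 step: (0.2800, 0.3000, 0.2000, 0.2200)
After 2 steps: (0.2948, 0.2280, 0.2384, 0.2388)
After 3 steps: (0.2914, 0.2336, 0.2375, 0.2375)
P(in position 3 after 3 steps) = 0.2375

0.2375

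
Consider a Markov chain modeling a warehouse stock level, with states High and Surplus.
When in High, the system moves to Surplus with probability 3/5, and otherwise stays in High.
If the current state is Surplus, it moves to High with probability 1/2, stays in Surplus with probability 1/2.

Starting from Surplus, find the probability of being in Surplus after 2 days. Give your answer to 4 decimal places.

0.5500

Sum over the intermediate state after 1 day:
P = P(Surplus→High)·P(High→Surplus) + P(Surplus→Surplus)·P(Surplus→Surplus)
  = 0.5×0.6 + 0.5×0.5
  = 0.3000 + 0.2500 = 0.5500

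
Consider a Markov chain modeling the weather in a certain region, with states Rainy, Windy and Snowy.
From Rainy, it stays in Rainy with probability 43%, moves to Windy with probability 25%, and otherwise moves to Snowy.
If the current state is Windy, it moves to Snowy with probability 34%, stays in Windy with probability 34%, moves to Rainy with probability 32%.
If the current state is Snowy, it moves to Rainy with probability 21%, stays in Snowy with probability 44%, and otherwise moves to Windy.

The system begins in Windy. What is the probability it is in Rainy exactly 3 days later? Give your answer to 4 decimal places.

0.3145

Propagate the distribution vector 3 days from Windy.
After 0 days: (0.0000, 1.0000, 0.0000)
After 1 day: (0.3200, 0.3400, 0.3400)
After 2 days: (0.3178, 0.3146, 0.3676)
After 3 days: (0.3145, 0.3151, 0.3704)
P(in Rainy after 3 days) = 0.3145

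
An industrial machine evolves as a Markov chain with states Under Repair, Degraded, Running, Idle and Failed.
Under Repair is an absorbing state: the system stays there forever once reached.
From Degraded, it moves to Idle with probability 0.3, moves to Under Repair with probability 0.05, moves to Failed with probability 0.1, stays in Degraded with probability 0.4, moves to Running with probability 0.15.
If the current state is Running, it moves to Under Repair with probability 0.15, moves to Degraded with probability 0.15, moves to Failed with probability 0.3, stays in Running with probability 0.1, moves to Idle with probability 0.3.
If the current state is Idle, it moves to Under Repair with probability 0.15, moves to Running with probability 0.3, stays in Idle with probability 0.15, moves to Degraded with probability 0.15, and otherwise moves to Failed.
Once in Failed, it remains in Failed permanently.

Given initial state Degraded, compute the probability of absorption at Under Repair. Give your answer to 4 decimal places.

Let h(s) be the probability of absorption at Under Repair starting from transient state s. Then h(Under Repair) = 1 and h(Failed) = 0. By first-step analysis:
h(Degraded) = 0.05·1 + 0.4·h(Degraded) + 0.15·h(Running) + 0.3·h(Idle) + 0.1·0
h(Running) = 0.15·1 + 0.15·h(Degraded) + 0.1·h(Running) + 0.3·h(Idle) + 0.3·0
h(Idle) = 0.15·1 + 0.15·h(Degraded) + 0.3·h(Running) + 0.15·h(Idle) + 0.25·0
Solving: h(Degraded) = 0.3495, h(Running) = 0.3449, h(Idle) = 0.3599.
Starting from Degraded, the probability is 0.3495.

0.3495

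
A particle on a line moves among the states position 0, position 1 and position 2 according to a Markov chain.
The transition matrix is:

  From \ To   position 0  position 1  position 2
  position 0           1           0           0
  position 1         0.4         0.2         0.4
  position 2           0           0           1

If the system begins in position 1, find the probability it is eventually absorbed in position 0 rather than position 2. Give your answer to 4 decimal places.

Let h(s) be the probability of absorption at position 0 starting from transient state s. Then h(position 0) = 1 and h(position 2) = 0. By first-step analysis:
h(position 1) = 0.4·1 + 0.2·h(position 1) + 0.4·0
Solving: h(position 1) = 0.5000.
Starting from position 1, the probability is 0.5000.

0.5000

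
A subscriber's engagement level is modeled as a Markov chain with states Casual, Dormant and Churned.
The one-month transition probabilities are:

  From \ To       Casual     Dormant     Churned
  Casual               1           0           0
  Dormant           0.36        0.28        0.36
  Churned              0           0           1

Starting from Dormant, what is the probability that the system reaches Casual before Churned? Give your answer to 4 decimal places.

0.5000

Let h(s) be the probability of absorption at Casual starting from transient state s. Then h(Casual) = 1 and h(Churned) = 0. By first-step analysis:
h(Dormant) = 0.36·1 + 0.28·h(Dormant) + 0.36·0
Solving: h(Dormant) = 0.5000.
Starting from Dormant, the probability is 0.5000.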